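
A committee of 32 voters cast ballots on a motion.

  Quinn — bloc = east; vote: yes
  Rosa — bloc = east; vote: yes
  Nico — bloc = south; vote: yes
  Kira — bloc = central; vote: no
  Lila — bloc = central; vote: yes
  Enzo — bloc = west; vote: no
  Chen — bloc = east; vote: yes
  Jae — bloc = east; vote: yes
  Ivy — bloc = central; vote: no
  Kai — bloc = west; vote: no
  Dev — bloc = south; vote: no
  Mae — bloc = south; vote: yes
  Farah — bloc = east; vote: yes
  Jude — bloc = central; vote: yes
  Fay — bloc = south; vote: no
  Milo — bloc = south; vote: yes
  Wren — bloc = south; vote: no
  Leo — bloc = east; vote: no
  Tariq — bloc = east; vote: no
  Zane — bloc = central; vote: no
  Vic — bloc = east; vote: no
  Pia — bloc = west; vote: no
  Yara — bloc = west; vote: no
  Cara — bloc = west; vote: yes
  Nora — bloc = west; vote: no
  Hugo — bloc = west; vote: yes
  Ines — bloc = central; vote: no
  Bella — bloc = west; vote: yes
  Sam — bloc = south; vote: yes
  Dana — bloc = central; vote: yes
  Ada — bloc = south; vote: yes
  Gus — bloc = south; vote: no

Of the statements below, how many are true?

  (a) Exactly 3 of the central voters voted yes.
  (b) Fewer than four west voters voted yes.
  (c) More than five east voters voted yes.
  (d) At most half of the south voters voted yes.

(a) central: |A| = 7, |A ∩ B| = 3; needs |A ∩ B| = 3 — true.
(b) west: |A| = 8, |A ∩ B| = 3; needs |A ∩ B| < 4 — true.
(c) east: |A| = 8, |A ∩ B| = 5; needs |A ∩ B| > 5 — false.
(d) south: |A| = 9, |A ∩ B| = 5; needs |A ∩ B| ≤ |A ∖ B| — false.

2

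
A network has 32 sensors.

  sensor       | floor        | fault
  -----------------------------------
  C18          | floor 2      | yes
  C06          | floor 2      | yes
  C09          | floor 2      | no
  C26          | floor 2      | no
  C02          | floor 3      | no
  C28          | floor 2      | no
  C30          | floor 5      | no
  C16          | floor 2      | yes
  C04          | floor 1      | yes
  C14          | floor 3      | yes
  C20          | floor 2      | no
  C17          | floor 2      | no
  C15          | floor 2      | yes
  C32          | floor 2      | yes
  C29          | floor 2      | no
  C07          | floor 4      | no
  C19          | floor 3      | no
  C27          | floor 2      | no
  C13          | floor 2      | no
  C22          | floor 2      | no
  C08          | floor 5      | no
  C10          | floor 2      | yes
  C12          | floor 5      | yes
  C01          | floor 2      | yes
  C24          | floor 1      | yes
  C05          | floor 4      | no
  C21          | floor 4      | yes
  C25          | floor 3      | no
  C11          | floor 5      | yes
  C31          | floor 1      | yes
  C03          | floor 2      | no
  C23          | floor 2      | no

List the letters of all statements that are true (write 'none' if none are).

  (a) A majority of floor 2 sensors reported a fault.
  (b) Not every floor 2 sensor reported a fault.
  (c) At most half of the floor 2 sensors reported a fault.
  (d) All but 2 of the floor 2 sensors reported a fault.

|A| = 18, |A ∩ B| = 7, |A ∖ B| = 11.
(a) |A ∩ B| > |A ∖ B|: fails.
(b) A ⊄ B (|A ∖ B| ≥ 1): holds.
(c) |A ∩ B| ≤ |A ∖ B|: holds.
(d) |A ∖ B| = 2: fails.

(b), (c)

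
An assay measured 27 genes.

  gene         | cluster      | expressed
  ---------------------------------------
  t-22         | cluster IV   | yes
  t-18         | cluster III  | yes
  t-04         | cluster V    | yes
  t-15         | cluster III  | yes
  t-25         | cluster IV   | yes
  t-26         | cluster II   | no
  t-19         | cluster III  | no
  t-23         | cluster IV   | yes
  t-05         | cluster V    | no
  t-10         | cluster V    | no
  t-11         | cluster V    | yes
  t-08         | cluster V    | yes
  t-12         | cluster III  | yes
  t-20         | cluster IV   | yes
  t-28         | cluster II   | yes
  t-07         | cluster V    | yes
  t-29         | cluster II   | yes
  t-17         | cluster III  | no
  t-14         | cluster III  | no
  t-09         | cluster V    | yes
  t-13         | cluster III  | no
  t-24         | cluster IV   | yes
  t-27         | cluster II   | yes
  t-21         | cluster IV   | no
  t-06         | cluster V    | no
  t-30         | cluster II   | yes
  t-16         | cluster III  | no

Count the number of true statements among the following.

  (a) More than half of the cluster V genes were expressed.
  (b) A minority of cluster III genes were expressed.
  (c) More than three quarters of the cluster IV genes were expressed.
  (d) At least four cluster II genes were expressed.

4

(a) cluster V: |A| = 8, |A ∩ B| = 5; needs |A ∩ B| > |A ∖ B| — true.
(b) cluster III: |A| = 8, |A ∩ B| = 3; needs |A ∩ B| < |A ∖ B| — true.
(c) cluster IV: |A| = 6, |A ∩ B| = 5; needs |A ∩ B| / |A| > 3/4 — true.
(d) cluster II: |A| = 5, |A ∩ B| = 4; needs |A ∩ B| ≥ 4 — true.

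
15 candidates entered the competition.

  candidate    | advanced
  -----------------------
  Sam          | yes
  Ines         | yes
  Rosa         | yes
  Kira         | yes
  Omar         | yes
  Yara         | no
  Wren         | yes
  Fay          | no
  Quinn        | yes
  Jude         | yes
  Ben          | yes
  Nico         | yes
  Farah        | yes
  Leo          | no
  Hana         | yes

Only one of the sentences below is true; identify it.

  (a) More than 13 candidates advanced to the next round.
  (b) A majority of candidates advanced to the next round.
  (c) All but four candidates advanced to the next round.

(b)

|A| = 15, |A ∩ B| = 12, |A ∖ B| = 3.
(a) requires |A ∩ B| > 13: false.
(b) requires |A ∩ B| > |A ∖ B|: true.
(c) requires |A ∖ B| = 4: false.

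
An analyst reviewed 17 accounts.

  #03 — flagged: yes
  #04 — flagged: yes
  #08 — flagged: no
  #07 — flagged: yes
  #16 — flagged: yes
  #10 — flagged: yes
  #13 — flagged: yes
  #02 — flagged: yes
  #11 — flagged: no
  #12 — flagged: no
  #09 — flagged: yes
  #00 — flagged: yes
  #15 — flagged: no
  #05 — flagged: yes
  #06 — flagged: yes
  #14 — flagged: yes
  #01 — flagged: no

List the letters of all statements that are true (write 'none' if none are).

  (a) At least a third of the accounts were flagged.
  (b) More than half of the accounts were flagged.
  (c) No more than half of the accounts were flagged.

(a), (b)

|A| = 17, |A ∩ B| = 12, |A ∖ B| = 5.
(a) |A ∩ B| / |A| ≥ 1/3: holds.
(b) |A ∩ B| > |A ∖ B|: holds.
(c) |A ∩ B| ≤ |A ∖ B|: fails.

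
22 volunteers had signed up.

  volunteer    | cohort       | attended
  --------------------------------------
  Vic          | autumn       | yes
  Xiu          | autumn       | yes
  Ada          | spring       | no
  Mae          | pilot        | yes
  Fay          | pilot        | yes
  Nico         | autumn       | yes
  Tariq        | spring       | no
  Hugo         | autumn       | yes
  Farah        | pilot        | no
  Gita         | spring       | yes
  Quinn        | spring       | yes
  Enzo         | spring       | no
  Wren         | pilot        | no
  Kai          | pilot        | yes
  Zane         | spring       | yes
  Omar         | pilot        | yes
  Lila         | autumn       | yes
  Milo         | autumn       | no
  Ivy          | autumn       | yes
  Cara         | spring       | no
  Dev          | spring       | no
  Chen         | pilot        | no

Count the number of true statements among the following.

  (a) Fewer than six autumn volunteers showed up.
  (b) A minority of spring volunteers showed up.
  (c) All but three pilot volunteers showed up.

(a) autumn: |A| = 7, |A ∩ B| = 6; needs |A ∩ B| < 6 — false.
(b) spring: |A| = 8, |A ∩ B| = 3; needs |A ∩ B| < |A ∖ B| — true.
(c) pilot: |A| = 7, |A ∩ B| = 4; needs |A ∖ B| = 3 — true.

2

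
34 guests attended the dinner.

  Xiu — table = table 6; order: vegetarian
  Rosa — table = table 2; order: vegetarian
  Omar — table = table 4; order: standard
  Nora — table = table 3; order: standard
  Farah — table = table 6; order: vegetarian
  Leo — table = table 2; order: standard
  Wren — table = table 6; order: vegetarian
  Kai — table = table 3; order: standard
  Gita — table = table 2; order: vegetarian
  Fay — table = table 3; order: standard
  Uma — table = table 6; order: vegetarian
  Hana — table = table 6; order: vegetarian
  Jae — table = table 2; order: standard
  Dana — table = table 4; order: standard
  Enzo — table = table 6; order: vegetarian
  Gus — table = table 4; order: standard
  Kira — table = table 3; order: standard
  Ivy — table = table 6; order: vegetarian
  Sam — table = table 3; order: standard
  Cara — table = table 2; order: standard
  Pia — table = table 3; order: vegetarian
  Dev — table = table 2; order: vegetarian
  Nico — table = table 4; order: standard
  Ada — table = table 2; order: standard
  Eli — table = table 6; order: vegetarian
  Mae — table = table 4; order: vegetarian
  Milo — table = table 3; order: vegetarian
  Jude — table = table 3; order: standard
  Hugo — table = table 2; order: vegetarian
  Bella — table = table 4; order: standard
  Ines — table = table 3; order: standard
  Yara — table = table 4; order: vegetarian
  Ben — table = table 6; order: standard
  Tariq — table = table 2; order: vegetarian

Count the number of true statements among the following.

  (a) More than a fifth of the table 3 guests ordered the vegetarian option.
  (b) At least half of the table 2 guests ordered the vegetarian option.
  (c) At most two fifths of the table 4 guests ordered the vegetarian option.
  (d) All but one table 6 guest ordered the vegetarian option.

(a) table 3: |A| = 9, |A ∩ B| = 2; needs |A ∩ B| / |A| > 1/5 — true.
(b) table 2: |A| = 9, |A ∩ B| = 5; needs |A ∩ B| ≥ |A ∖ B| — true.
(c) table 4: |A| = 7, |A ∩ B| = 2; needs |A ∩ B| / |A| ≤ 2/5 — true.
(d) table 6: |A| = 9, |A ∩ B| = 8; needs |A ∖ B| = 1 — true.

4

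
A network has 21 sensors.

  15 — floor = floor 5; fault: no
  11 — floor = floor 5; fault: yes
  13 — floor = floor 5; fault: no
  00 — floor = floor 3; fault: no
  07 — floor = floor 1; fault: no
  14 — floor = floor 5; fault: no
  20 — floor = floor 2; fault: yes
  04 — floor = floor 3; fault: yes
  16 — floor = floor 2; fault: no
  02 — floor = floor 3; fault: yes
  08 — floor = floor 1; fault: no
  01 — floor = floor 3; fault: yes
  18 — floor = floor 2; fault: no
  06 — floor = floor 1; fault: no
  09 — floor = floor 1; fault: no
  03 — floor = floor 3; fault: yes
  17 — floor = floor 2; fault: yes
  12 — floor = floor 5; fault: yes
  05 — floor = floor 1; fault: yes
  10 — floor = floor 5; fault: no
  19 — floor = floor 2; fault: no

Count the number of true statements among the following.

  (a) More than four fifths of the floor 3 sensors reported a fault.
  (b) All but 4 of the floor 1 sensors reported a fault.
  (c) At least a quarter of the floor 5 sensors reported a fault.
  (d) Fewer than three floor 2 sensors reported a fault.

3

(a) floor 3: |A| = 5, |A ∩ B| = 4; needs |A ∩ B| / |A| > 4/5 — false.
(b) floor 1: |A| = 5, |A ∩ B| = 1; needs |A ∖ B| = 4 — true.
(c) floor 5: |A| = 6, |A ∩ B| = 2; needs |A ∩ B| / |A| ≥ 1/4 — true.
(d) floor 2: |A| = 5, |A ∩ B| = 2; needs |A ∩ B| < 3 — true.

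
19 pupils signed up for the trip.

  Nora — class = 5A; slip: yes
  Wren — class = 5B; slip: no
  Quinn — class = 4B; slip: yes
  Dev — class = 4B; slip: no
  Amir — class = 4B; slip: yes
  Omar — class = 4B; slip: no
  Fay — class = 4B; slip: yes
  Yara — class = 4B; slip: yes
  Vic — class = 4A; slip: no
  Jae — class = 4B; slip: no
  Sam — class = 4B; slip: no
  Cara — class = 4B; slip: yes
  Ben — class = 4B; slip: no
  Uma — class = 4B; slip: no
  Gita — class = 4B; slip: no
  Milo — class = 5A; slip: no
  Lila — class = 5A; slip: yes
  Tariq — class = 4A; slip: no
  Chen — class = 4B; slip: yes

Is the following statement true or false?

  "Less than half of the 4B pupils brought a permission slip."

True

'Less than half of the 4B pupils brought a permission slip' holds iff |A ∩ B| < |A ∖ B|.
A (the restrictor) = {Quinn, Dev, Amir, Omar, Fay, Yara, Jae, Sam, Cara, Ben, Uma, Gita, Chen}, |A| = 13.
A ∩ B = {Quinn, Amir, Fay, Yara, Cara, Chen}, so |A ∩ B| = 6.
A ∖ B = {Dev, Omar, Jae, Sam, Ben, Uma, Gita}, so |A ∖ B| = 7.
6 < 7, so the statement is true.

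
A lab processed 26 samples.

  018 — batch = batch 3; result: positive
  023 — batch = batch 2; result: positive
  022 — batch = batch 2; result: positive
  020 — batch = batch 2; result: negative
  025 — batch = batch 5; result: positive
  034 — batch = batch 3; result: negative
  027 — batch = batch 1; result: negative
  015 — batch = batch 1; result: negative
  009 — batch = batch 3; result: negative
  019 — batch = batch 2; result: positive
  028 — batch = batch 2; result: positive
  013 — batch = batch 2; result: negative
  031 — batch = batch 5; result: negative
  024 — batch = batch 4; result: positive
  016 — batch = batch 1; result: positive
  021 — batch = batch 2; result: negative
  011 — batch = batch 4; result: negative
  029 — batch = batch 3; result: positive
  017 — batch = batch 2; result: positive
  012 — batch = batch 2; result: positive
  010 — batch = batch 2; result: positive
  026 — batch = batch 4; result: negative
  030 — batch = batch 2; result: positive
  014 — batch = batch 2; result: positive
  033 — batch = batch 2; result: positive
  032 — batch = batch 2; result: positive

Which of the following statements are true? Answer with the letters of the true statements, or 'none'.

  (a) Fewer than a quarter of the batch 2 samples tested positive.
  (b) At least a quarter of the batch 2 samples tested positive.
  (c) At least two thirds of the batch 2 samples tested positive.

(b), (c)

|A| = 14, |A ∩ B| = 11, |A ∖ B| = 3.
(a) |A ∩ B| / |A| < 1/4: fails.
(b) |A ∩ B| / |A| ≥ 1/4: holds.
(c) |A ∩ B| / |A| ≥ 2/3: holds.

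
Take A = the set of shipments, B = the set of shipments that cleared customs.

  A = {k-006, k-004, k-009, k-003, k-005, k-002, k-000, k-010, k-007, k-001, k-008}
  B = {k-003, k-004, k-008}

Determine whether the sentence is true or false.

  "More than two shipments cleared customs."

Truth condition: |A ∩ B| > 2.
A (the restrictor) = {k-006, k-004, k-009, k-003, k-005, k-002, k-000, k-010, k-007, k-001, k-008}, |A| = 11.
A ∩ B = {k-004, k-003, k-008}, so |A ∩ B| = 3.
|A ∩ B| = 3, so the statement is true.

True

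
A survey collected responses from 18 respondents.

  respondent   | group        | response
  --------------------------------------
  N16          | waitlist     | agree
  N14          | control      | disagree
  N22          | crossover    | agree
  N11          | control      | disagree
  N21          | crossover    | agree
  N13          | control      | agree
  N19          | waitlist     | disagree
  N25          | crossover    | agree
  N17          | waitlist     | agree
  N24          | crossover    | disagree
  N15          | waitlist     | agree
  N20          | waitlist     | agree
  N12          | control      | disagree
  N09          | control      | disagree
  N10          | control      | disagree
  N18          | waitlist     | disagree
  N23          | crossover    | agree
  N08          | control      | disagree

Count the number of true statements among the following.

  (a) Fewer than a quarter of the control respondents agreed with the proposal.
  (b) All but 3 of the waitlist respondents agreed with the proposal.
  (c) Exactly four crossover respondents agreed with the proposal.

2

(a) control: |A| = 7, |A ∩ B| = 1; needs |A ∩ B| / |A| < 1/4 — true.
(b) waitlist: |A| = 6, |A ∩ B| = 4; needs |A ∖ B| = 3 — false.
(c) crossover: |A| = 5, |A ∩ B| = 4; needs |A ∩ B| = 4 — true.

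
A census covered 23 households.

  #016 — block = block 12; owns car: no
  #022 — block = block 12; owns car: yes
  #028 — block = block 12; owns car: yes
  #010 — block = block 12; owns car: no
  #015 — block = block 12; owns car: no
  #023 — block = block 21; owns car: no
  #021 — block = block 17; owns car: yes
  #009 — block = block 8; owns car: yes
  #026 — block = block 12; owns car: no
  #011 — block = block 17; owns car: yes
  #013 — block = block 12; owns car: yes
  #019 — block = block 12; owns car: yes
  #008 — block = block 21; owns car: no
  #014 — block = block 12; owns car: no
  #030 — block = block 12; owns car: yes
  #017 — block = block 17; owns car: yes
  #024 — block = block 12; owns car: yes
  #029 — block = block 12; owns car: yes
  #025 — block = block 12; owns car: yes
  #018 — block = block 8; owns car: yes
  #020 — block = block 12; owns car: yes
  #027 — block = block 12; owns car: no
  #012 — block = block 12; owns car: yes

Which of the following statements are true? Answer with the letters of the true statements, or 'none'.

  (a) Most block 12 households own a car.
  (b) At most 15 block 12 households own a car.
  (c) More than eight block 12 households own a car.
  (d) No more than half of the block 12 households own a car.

(a), (b), (c)

|A| = 16, |A ∩ B| = 10, |A ∖ B| = 6.
(a) |A ∩ B| > |A ∖ B|: holds.
(b) |A ∩ B| ≤ 15: holds.
(c) |A ∩ B| > 8: holds.
(d) |A ∩ B| ≤ |A ∖ B|: fails.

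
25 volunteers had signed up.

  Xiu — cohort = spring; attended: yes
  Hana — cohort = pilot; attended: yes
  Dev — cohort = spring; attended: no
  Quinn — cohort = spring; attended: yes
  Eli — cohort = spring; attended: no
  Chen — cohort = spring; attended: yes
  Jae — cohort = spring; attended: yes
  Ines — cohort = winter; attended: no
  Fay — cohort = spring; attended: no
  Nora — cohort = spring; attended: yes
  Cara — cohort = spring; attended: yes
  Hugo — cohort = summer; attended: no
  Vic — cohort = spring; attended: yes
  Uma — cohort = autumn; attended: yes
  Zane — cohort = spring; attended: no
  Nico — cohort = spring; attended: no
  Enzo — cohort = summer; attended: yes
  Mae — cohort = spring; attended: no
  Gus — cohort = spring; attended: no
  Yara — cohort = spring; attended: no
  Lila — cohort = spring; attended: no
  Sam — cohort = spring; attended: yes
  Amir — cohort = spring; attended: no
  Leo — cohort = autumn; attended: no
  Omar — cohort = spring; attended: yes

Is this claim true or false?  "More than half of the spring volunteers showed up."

False

'More than half of the spring volunteers showed up' holds iff |A ∩ B| > |A ∖ B|.
|A| = 19, |A ∩ B| = 9, |A ∖ B| = 10.
9 < 10, so the statement is false.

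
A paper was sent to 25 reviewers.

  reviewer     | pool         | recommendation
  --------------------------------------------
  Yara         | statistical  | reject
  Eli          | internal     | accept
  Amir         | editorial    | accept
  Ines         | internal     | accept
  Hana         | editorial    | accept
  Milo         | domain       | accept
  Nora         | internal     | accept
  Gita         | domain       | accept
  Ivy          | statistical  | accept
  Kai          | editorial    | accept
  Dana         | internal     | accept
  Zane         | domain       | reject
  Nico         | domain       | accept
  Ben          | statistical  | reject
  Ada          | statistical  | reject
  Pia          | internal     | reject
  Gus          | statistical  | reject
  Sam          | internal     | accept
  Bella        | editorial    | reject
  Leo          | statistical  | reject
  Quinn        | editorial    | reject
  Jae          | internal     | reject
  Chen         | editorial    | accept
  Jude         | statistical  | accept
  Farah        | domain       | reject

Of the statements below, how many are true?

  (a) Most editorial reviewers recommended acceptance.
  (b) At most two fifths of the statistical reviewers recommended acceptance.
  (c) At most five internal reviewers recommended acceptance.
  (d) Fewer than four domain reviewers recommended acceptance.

4

(a) editorial: |A| = 6, |A ∩ B| = 4; needs |A ∩ B| > |A ∖ B| — true.
(b) statistical: |A| = 7, |A ∩ B| = 2; needs |A ∩ B| / |A| ≤ 2/5 — true.
(c) internal: |A| = 7, |A ∩ B| = 5; needs |A ∩ B| ≤ 5 — true.
(d) domain: |A| = 5, |A ∩ B| = 3; needs |A ∩ B| < 4 — true.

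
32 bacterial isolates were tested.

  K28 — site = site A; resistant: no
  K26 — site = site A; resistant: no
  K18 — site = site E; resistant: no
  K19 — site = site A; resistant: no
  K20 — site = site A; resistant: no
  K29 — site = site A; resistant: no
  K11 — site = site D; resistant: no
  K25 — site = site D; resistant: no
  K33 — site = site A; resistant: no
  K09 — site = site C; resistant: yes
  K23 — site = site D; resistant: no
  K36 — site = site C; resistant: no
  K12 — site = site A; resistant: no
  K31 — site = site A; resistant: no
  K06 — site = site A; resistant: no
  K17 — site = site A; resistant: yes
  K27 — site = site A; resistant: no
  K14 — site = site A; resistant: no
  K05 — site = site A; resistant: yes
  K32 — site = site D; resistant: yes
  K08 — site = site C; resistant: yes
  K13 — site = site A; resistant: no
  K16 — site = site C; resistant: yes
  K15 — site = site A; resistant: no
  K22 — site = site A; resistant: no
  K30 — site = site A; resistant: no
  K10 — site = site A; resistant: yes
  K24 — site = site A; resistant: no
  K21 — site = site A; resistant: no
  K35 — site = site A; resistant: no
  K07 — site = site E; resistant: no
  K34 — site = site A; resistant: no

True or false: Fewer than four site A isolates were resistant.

True

Truth condition: |A ∩ B| < 4.
|A| = 22, |A ∩ B| = 3, |A ∖ B| = 19.
|A ∩ B| = 3, so the statement is true.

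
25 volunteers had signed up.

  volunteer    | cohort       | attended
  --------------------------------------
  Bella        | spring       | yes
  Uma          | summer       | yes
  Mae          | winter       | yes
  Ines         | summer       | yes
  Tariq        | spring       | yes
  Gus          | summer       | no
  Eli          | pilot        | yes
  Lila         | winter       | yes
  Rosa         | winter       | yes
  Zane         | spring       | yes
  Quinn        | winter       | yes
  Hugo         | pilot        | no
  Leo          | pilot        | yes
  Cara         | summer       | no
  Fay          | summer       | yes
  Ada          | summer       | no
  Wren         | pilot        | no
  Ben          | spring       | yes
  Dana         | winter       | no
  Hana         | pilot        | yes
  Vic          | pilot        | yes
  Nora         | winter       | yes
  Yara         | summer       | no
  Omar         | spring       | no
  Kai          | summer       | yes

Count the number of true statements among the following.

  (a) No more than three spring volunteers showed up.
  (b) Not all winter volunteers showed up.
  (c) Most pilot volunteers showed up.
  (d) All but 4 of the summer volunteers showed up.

(a) spring: |A| = 5, |A ∩ B| = 4; needs |A ∩ B| ≤ 3 — false.
(b) winter: |A| = 6, |A ∩ B| = 5; needs A ⊄ B (|A ∖ B| ≥ 1) — true.
(c) pilot: |A| = 6, |A ∩ B| = 4; needs |A ∩ B| > |A ∖ B| — true.
(d) summer: |A| = 8, |A ∩ B| = 4; needs |A ∖ B| = 4 — true.

3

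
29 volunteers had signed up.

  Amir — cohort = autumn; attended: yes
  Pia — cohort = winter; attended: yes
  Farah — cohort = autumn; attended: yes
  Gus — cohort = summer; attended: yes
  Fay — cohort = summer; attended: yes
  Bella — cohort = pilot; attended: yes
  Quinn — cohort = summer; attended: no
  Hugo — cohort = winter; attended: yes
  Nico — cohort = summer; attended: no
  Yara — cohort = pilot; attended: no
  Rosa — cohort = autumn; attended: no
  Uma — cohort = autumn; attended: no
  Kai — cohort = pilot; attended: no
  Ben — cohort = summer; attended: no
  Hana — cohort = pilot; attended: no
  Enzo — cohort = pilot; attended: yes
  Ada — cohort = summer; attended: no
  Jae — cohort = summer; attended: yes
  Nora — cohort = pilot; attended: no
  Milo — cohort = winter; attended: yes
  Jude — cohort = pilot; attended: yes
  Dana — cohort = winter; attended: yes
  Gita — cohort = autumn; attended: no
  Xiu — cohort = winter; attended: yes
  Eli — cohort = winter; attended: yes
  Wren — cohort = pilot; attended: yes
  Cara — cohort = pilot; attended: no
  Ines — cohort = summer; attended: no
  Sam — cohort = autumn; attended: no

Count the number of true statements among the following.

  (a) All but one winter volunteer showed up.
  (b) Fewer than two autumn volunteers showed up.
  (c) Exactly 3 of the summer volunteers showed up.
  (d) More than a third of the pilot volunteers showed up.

2

(a) winter: |A| = 6, |A ∩ B| = 6; needs |A ∖ B| = 1 — false.
(b) autumn: |A| = 6, |A ∩ B| = 2; needs |A ∩ B| < 2 — false.
(c) summer: |A| = 8, |A ∩ B| = 3; needs |A ∩ B| = 3 — true.
(d) pilot: |A| = 9, |A ∩ B| = 4; needs |A ∩ B| / |A| > 1/3 — true.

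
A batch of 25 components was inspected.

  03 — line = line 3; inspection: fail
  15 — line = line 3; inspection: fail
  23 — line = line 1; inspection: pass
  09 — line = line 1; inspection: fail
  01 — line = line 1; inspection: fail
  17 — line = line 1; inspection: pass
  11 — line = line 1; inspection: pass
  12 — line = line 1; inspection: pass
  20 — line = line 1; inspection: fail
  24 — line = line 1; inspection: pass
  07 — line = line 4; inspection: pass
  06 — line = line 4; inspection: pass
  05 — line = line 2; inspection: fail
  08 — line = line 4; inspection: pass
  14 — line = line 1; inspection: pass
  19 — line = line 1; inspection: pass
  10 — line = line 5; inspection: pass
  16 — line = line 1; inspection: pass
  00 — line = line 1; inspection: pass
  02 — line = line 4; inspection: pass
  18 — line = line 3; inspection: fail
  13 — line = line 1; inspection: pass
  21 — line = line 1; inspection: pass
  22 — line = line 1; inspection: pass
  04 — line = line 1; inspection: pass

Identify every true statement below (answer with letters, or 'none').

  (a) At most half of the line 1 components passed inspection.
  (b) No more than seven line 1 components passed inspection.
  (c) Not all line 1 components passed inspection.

(c)

|A| = 16, |A ∩ B| = 13, |A ∖ B| = 3.
(a) |A ∩ B| ≤ |A ∖ B|: fails.
(b) |A ∩ B| ≤ 7: fails.
(c) A ⊄ B (|A ∖ B| ≥ 1): holds.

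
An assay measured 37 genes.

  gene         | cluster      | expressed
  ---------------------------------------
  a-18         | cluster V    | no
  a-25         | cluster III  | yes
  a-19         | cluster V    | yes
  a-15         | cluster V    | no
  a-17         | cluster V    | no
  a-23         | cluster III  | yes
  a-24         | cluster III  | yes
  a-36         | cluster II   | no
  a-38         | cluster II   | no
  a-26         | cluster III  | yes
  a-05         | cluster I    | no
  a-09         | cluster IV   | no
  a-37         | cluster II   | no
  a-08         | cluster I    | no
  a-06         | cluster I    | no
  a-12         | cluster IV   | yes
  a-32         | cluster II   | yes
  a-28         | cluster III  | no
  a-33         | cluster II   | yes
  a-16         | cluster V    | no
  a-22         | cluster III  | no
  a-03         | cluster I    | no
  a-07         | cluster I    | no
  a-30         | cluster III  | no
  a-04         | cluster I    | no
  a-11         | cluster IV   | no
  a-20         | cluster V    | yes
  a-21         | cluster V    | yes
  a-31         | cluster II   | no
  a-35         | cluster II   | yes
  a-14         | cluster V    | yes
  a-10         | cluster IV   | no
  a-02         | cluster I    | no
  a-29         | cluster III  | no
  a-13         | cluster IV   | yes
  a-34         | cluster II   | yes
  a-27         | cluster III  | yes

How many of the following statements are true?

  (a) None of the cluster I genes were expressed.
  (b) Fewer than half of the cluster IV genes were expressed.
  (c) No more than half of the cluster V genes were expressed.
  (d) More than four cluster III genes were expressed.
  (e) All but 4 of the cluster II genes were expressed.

(a) cluster I: |A| = 7, |A ∩ B| = 0; needs A ∩ B = ∅ (|A ∩ B| = 0) — true.
(b) cluster IV: |A| = 5, |A ∩ B| = 2; needs |A ∩ B| < |A ∖ B| — true.
(c) cluster V: |A| = 8, |A ∩ B| = 4; needs |A ∩ B| ≤ |A ∖ B| — true.
(d) cluster III: |A| = 9, |A ∩ B| = 5; needs |A ∩ B| > 4 — true.
(e) cluster II: |A| = 8, |A ∩ B| = 4; needs |A ∖ B| = 4 — true.

5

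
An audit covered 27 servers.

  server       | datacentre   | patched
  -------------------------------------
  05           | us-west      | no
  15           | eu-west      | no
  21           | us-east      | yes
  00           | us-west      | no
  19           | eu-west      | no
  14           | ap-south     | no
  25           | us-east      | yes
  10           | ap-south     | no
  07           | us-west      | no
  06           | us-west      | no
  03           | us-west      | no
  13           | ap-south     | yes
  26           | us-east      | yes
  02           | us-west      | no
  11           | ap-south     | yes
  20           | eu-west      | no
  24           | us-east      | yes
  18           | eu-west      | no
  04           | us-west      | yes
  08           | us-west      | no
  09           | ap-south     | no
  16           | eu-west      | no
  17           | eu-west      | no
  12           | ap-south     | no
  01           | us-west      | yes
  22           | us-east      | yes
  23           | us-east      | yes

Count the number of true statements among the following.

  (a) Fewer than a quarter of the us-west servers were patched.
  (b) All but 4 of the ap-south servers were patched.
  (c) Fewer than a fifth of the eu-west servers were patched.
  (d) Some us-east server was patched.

4

(a) us-west: |A| = 9, |A ∩ B| = 2; needs |A ∩ B| / |A| < 1/4 — true.
(b) ap-south: |A| = 6, |A ∩ B| = 2; needs |A ∖ B| = 4 — true.
(c) eu-west: |A| = 6, |A ∩ B| = 0; needs |A ∩ B| / |A| < 1/5 — true.
(d) us-east: |A| = 6, |A ∩ B| = 6; needs A ∩ B ≠ ∅ (|A ∩ B| ≥ 1) — true.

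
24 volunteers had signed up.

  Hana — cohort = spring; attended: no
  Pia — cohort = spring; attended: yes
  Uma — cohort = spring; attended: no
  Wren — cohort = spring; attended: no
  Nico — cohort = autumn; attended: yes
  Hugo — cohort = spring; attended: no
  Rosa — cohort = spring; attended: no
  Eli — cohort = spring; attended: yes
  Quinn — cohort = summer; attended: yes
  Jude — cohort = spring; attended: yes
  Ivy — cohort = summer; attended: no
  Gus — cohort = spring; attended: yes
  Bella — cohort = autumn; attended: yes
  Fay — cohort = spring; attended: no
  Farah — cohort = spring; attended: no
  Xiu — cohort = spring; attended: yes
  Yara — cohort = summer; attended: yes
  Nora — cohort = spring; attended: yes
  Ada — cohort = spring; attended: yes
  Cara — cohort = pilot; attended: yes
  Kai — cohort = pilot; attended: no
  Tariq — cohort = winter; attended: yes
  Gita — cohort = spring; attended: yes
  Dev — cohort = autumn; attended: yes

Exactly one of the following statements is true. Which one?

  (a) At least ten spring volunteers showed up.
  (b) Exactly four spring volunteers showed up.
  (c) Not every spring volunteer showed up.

(c)

|A| = 15, |A ∩ B| = 8, |A ∖ B| = 7.
(a) requires |A ∩ B| ≥ 10: false.
(b) requires |A ∩ B| = 4: false.
(c) requires A ⊄ B (|A ∖ B| ≥ 1): true.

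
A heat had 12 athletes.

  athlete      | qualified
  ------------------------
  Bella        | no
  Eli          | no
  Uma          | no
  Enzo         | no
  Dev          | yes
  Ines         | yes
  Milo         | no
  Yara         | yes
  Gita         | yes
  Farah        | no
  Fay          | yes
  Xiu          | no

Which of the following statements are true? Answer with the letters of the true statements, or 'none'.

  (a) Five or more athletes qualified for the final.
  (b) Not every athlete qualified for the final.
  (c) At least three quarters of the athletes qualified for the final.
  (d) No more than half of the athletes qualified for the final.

(a), (b), (d)

|A| = 12, |A ∩ B| = 5, |A ∖ B| = 7.
(a) |A ∩ B| ≥ 5: holds.
(b) A ⊄ B (|A ∖ B| ≥ 1): holds.
(c) |A ∩ B| / |A| ≥ 3/4: fails.
(d) |A ∩ B| ≤ |A ∖ B|: holds.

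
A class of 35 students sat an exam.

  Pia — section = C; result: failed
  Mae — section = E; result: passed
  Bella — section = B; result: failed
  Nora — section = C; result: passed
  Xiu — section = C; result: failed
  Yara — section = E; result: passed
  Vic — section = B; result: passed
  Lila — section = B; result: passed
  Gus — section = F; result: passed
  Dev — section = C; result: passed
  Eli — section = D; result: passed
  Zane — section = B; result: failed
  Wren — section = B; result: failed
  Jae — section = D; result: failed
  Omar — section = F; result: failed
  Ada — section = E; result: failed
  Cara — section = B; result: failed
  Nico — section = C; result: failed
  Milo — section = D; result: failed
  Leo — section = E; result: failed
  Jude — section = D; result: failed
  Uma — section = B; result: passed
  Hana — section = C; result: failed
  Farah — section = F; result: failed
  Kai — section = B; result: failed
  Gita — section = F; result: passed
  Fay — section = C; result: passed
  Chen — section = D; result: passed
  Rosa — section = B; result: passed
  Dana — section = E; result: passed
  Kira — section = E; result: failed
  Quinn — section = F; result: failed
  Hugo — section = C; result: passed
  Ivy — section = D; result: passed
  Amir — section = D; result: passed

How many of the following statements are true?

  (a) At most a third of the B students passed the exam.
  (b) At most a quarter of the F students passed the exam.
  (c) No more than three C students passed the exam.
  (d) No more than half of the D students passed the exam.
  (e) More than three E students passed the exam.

0

(a) B: |A| = 9, |A ∩ B| = 4; needs |A ∩ B| / |A| ≤ 1/3 — false.
(b) F: |A| = 5, |A ∩ B| = 2; needs |A ∩ B| / |A| ≤ 1/4 — false.
(c) C: |A| = 8, |A ∩ B| = 4; needs |A ∩ B| ≤ 3 — false.
(d) D: |A| = 7, |A ∩ B| = 4; needs |A ∩ B| ≤ |A ∖ B| — false.
(e) E: |A| = 6, |A ∩ B| = 3; needs |A ∩ B| > 3 — false.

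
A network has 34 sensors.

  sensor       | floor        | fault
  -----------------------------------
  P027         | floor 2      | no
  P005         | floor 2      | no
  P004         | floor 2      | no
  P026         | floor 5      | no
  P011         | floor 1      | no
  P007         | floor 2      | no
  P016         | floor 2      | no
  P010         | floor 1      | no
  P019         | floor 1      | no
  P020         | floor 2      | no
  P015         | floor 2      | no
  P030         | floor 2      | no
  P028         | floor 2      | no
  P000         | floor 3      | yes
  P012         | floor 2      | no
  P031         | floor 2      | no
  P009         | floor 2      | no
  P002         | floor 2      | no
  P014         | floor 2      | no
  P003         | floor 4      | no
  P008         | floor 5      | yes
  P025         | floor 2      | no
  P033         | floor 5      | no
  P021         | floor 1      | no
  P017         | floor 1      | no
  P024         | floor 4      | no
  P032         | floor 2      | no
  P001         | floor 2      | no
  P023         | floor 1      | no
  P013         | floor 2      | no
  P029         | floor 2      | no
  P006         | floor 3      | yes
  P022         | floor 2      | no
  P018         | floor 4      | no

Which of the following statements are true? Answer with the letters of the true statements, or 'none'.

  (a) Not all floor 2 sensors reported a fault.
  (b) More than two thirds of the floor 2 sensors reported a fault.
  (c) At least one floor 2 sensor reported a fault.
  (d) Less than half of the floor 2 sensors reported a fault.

(a), (d)

|A| = 20, |A ∩ B| = 0, |A ∖ B| = 20.
(a) A ⊄ B (|A ∖ B| ≥ 1): holds.
(b) |A ∩ B| / |A| > 2/3: fails.
(c) A ∩ B ≠ ∅ (|A ∩ B| ≥ 1): fails.
(d) |A ∩ B| < |A ∖ B|: holds.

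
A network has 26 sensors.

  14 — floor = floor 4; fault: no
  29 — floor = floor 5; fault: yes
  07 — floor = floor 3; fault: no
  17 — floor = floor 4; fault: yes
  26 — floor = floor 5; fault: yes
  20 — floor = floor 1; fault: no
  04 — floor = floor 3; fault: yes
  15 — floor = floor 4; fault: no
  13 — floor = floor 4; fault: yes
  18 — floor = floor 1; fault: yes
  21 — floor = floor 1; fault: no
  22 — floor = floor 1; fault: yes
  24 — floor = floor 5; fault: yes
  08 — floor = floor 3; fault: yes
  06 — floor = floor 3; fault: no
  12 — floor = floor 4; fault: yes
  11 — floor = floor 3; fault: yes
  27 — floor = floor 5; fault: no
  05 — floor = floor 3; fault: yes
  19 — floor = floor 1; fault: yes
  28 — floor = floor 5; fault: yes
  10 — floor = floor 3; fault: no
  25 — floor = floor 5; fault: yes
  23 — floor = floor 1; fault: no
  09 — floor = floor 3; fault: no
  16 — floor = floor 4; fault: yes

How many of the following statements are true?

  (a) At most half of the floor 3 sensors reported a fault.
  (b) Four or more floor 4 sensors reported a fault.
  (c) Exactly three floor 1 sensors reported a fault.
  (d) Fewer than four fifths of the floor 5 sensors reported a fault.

3

(a) floor 3: |A| = 8, |A ∩ B| = 4; needs |A ∩ B| ≤ |A ∖ B| — true.
(b) floor 4: |A| = 6, |A ∩ B| = 4; needs |A ∩ B| ≥ 4 — true.
(c) floor 1: |A| = 6, |A ∩ B| = 3; needs |A ∩ B| = 3 — true.
(d) floor 5: |A| = 6, |A ∩ B| = 5; needs |A ∩ B| / |A| < 4/5 — false.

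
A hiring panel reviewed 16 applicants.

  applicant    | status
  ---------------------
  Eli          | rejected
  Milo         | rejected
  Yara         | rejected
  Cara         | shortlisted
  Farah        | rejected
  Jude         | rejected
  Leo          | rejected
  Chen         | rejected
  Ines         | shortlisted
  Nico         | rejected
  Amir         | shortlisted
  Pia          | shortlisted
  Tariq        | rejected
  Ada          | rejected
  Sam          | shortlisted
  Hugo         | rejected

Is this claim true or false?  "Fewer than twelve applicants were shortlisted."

True

The determiner here denotes the relation: |A ∩ B| < 12.
|A| = 16, |A ∩ B| = 5, |A ∖ B| = 11.
|A ∩ B| = 5, so the statement is true.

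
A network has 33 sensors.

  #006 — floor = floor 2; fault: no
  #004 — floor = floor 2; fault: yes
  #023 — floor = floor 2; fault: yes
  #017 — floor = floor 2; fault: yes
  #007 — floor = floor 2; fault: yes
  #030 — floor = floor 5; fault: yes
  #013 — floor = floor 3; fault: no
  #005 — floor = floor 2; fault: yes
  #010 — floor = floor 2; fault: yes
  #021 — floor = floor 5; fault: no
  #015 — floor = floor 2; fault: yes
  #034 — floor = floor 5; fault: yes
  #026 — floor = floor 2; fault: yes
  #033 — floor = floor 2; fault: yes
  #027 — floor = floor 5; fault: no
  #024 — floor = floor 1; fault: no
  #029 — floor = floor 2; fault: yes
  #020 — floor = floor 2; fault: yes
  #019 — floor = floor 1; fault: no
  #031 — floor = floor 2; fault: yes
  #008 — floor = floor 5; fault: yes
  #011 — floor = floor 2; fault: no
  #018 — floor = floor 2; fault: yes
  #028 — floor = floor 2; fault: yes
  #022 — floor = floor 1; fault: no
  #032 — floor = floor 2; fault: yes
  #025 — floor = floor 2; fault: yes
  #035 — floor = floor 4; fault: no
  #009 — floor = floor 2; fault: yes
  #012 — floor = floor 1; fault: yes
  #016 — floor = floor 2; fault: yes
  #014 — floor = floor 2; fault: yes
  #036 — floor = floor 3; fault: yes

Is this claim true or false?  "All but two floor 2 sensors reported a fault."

True

'All but two floor 2 sensors reported a fault' holds iff |A ∖ B| = 2.
|A| = 21, |A ∩ B| = 19, |A ∖ B| = 2.
|A ∖ B| = 2, so the statement is true.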